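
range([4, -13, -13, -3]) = 17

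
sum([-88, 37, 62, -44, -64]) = -97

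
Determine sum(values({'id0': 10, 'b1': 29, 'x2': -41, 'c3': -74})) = 10 + 29 + (-41) + (-74)
= -76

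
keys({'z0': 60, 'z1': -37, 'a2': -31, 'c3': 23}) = ['z0', 'z1', 'a2', 'c3']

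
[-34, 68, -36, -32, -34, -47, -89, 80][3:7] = [-32, -34, -47, -89]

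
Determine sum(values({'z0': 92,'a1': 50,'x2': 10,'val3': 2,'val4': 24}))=178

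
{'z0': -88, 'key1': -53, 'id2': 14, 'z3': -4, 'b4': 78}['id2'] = 14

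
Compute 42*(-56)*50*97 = -11407200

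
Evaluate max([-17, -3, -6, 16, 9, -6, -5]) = 16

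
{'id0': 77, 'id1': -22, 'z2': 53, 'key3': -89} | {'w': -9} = {'id0': 77, 'id1': -22, 'z2': 53, 'key3': -89, 'w': -9}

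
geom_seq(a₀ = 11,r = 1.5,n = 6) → a_0 = 11*1.5^0 = 11.0
a_1 = 11*1.5^1 = 16.5
a_2 = 11*1.5^2 = 24.75
...
= [11.0, 16.5, 24.75, 37.125, 55.6875, 83.53125]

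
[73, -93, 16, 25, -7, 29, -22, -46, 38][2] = 16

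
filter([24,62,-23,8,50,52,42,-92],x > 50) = [62, 52]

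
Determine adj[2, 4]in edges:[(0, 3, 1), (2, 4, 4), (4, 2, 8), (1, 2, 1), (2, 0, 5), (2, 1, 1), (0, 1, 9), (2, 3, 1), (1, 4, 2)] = 4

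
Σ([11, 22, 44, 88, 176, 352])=693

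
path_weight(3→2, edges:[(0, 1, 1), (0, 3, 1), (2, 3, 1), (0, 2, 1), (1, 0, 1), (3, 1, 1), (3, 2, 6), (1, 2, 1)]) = 6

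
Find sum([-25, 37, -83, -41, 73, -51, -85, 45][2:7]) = slice → [-83, -41, 73, -51, -85]
(-83) + (-41) + 73 + (-51) + (-85)
= -187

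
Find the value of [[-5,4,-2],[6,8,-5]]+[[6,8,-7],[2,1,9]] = [[1, 12, -9], [8, 9, 4]]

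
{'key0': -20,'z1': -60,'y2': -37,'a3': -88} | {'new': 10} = {'key0': -20, 'z1': -60, 'y2': -37, 'a3': -88, 'new': 10}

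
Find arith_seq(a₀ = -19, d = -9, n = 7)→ [-19, -28, -37, -46, -55, -64, -73]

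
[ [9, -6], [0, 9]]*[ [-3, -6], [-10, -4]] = C[0][0] = (9)*(-3) + (-6)*(-10) = 33
C[0][1] = (9)*(-6) + (-6)*(-4) = -30
C[1][0] = (0)*(-3) + (9)*(-10) = -90
C[1][1] = (0)*(-6) + (9)*(-4) = -36
= [[33, -30], [-90, -36]]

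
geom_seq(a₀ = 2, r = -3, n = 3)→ a_0 = 2*(-3)^0 = 2
a_1 = 2*(-3)^1 = -6
a_2 = 2*(-3)^2 = 18
= [2, -6, 18]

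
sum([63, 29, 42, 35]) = 169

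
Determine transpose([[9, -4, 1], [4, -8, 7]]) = [[9, 4], [-4, -8], [1, 7]]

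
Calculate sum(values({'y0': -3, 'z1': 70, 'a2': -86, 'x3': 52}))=(-3) + 70 + (-86) + 52
= 33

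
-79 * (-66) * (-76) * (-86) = 34078704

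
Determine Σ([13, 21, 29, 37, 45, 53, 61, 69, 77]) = 405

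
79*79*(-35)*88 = -19222280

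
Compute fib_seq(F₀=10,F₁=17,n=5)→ [10, 17, 27, 44, 71]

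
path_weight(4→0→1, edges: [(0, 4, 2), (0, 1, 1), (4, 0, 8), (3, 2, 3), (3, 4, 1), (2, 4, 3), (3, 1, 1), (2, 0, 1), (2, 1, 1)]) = 9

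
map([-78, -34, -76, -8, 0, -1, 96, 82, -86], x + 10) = [-68, -24, -66, 2, 10, 9, 106, 92, -76]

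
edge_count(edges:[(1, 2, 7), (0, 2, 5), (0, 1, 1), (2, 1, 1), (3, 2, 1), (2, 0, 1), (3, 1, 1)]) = 7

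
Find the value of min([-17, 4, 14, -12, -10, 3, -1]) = -17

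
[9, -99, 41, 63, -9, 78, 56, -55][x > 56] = [63, 78]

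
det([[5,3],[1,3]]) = 12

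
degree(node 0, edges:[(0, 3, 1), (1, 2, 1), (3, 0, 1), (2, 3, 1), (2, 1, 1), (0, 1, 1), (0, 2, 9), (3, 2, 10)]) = 4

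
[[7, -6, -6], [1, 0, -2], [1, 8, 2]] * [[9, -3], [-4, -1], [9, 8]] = C[0][0] = (7)*(9) + (-6)*(-4) + (-6)*(9) = 33
C[0][1] = (7)*(-3) + (-6)*(-1) + (-6)*(8) = -63
C[1][0] = (1)*(9) + (0)*(-4) + (-2)*(9) = -9
C[1][1] = (1)*(-3) + (0)*(-1) + (-2)*(8) = -19
C[2][0] = (1)*(9) + (8)*(-4) + (2)*(9) = -5
C[2][1] = (1)*(-3) + (8)*(-1) + (2)*(8) = 5
= [[33, -63], [-9, -19], [-5, 5]]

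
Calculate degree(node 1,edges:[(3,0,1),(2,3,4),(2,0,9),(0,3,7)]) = 0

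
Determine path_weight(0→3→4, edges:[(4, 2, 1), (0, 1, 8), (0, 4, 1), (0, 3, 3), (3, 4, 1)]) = 4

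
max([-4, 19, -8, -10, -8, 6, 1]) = 19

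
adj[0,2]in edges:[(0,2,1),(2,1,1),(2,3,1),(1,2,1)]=1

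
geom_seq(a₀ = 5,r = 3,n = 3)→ a_0 = 5*3^0 = 5
a_1 = 5*3^1 = 15
a_2 = 5*3^2 = 45
= [5, 15, 45]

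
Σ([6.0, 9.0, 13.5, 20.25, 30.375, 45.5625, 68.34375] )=193.03125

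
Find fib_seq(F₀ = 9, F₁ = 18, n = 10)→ F_2 = F_1 + F_0 = 27
F_3 = F_2 + F_1 = 45
F_4 = F_3 + F_2 = 72
...
= [9, 18, 27, 45, 72, 117, 189, 306, 495, 801]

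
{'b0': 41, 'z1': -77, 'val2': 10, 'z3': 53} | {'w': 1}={'b0': 41, 'z1': -77, 'val2': 10, 'z3': 53, 'w': 1}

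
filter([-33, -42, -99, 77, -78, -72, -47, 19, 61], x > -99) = [-33, -42, 77, -78, -72, -47, 19, 61]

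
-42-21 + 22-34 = -75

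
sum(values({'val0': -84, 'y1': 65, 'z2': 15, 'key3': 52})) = (-84) + 65 + 15 + 52
= 48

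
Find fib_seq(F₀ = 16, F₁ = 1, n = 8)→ [16, 1, 17, 18, 35, 53, 88, 141]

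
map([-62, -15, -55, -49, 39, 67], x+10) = [-52, -5, -45, -39, 49, 77]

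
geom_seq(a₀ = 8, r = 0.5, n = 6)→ a_0 = 8*0.5^0 = 8.0
a_1 = 8*0.5^1 = 4.0
a_2 = 8*0.5^2 = 2.0
...
= [8.0, 4.0, 2.0, 1.0, 0.5, 0.25]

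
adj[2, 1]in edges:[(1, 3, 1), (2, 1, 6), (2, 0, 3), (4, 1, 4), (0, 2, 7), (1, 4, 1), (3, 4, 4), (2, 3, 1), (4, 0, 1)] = 6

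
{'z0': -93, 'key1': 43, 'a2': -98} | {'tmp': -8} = {'z0': -93, 'key1': 43, 'a2': -98, 'tmp': -8}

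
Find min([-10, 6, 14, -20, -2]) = -20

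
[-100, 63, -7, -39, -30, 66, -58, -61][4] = -30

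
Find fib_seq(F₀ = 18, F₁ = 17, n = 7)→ F_2 = F_1 + F_0 = 35
F_3 = F_2 + F_1 = 52
F_4 = F_3 + F_2 = 87
...
= [18, 17, 35, 52, 87, 139, 226]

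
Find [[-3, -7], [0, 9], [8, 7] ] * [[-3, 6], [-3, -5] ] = [[30, 17], [-27, -45], [-45, 13]]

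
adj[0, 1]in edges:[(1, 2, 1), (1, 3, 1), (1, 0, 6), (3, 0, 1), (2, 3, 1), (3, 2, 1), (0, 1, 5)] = 5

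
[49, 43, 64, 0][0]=49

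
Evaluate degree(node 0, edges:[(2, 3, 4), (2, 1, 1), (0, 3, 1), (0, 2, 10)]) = incident: (0,3), (0,2)
= 2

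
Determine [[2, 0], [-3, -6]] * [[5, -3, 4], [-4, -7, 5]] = [[10, -6, 8], [9, 51, -42]]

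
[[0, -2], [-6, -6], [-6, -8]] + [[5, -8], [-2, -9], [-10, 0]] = [[5, -10], [-8, -15], [-16, -8]]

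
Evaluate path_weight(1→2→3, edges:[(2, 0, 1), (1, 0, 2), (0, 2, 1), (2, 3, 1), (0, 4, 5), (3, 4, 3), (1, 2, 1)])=2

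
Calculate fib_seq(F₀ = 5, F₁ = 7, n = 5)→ [5, 7, 12, 19, 31]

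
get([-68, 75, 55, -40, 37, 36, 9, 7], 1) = 75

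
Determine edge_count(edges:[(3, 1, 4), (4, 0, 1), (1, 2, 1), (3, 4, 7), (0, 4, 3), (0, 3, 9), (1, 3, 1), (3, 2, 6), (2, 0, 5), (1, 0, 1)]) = 10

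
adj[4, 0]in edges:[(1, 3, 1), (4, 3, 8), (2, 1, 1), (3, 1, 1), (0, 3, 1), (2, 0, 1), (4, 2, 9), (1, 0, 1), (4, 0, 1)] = 1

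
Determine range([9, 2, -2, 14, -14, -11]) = 28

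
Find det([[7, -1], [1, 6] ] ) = 43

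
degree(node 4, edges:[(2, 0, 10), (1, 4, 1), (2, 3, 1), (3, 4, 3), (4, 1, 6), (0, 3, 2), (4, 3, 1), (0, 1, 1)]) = 4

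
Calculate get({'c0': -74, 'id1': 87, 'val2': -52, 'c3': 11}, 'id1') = 87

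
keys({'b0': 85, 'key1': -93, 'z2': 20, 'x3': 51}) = ['b0', 'key1', 'z2', 'x3']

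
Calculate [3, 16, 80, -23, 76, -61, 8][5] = -61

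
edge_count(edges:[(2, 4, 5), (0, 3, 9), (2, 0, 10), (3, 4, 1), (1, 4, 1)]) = 5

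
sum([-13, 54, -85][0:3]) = -44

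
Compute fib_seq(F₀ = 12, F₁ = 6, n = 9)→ F_2 = F_1 + F_0 = 18
F_3 = F_2 + F_1 = 24
F_4 = F_3 + F_2 = 42
...
= [12, 6, 18, 24, 42, 66, 108, 174, 282]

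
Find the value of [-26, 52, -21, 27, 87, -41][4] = 87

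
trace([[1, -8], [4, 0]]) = 1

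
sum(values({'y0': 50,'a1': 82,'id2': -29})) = 103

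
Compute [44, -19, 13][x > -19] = keep x where x > -19: 44✓, -19✗, 13✓
= [44, 13]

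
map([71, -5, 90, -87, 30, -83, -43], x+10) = 71+10=81, -5+10=5, 90+10=100, -87+10=-77, 30+10=40, -83+10=-73, -43+10=-33
= [81, 5, 100, -77, 40, -73, -33]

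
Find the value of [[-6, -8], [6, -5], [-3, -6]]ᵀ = [[-6, 6, -3], [-8, -5, -6]]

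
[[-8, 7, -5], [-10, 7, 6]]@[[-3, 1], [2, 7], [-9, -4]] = C[0][0] = (-8)*(-3) + (7)*(2) + (-5)*(-9) = 83
C[0][1] = (-8)*(1) + (7)*(7) + (-5)*(-4) = 61
C[1][0] = (-10)*(-3) + (7)*(2) + (6)*(-9) = -10
C[1][1] = (-10)*(1) + (7)*(7) + (6)*(-4) = 15
= [[83, 61], [-10, 15]]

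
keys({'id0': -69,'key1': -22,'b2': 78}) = ['id0', 'key1', 'b2']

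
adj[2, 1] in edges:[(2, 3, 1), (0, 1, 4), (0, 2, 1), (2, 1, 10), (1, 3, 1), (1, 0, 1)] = 10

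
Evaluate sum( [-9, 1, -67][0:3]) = slice → [-9, 1, -67]
(-9) + 1 + (-67)
= -75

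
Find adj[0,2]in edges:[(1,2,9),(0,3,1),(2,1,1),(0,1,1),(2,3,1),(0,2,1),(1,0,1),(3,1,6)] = 1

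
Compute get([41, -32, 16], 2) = 16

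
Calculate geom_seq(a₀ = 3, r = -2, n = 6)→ a_0 = 3*(-2)^0 = 3
a_1 = 3*(-2)^1 = -6
a_2 = 3*(-2)^2 = 12
...
= [3, -6, 12, -24, 48, -96]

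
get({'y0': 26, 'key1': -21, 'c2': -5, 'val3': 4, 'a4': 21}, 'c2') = -5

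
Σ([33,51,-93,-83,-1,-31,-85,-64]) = 33 + 51 + (-93) + (-83) + (-1) + (-31) + (-85) + (-64)
= -273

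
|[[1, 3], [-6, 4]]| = 22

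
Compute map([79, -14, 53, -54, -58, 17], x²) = (79)²=6241, (-14)²=196, (53)²=2809, (-54)²=2916, (-58)²=3364, (17)²=289
= [6241, 196, 2809, 2916, 3364, 289]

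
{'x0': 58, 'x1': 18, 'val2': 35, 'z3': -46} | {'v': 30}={'x0': 58, 'x1': 18, 'val2': 35, 'z3': -46, 'v': 30}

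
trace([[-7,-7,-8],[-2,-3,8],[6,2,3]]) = -7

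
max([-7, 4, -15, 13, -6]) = 13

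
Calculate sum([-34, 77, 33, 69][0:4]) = 145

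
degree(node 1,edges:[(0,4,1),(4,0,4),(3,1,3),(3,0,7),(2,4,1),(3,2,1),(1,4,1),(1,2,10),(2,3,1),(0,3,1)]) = incident: (3,1), (1,4), (1,2)
= 3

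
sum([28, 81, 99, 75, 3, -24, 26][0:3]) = slice → [28, 81, 99]
28 + 81 + 99
= 208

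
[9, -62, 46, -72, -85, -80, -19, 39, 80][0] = 9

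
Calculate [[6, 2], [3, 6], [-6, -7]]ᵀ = [[6, 3, -6], [2, 6, -7]]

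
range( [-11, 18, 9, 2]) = 29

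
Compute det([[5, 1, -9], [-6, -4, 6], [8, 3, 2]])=(1)*(5)*det([[-4, 6], [3, 2]]) + (-1)*(1)*det([[-6, 6], [8, 2]]) + (1)*(-9)*det([[-6, -4], [8, 3]])
= -130 + 60 + -126
= -196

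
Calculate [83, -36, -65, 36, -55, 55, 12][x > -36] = [83, 36, 55, 12]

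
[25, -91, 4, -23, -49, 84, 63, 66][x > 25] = [84, 63, 66]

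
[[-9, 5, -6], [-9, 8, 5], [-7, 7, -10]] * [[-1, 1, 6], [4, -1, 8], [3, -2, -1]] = C[0][0] = (-9)*(-1) + (5)*(4) + (-6)*(3) = 11
C[0][1] = (-9)*(1) + (5)*(-1) + (-6)*(-2) = -2
C[0][2] = (-9)*(6) + (5)*(8) + (-6)*(-1) = -8
C[1][0] = (-9)*(-1) + (8)*(4) + (5)*(3) = 56
C[1][1] = (-9)*(1) + (8)*(-1) + (5)*(-2) = -27
C[1][2] = (-9)*(6) + (8)*(8) + (5)*(-1) = 5
... (3 more cells)
= [[11, -2, -8], [56, -27, 5], [5, 6, 24]]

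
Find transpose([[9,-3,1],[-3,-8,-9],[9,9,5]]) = [[9, -3, 9], [-3, -8, 9], [1, -9, 5]]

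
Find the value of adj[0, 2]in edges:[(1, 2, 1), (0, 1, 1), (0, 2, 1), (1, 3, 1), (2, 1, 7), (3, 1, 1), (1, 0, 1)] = 1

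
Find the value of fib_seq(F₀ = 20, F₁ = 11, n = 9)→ F_2 = F_1 + F_0 = 31
F_3 = F_2 + F_1 = 42
F_4 = F_3 + F_2 = 73
...
= [20, 11, 31, 42, 73, 115, 188, 303, 491]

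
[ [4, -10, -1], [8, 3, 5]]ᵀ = [[4, 8], [-10, 3], [-1, 5]]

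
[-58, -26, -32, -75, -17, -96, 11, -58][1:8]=[-26, -32, -75, -17, -96, 11, -58]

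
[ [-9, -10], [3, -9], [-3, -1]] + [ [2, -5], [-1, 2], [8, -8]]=[[-7, -15], [2, -7], [5, -9]]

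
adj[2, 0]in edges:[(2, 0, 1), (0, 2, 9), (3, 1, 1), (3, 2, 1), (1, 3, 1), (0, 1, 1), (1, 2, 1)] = 1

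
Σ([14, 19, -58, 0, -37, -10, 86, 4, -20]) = 14 + 19 + (-58) + 0 + (-37) + (-10) + 86 + 4 + (-20)
= -2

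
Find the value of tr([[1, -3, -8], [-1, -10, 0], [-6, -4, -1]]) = diagonal: 1 + (-10) + (-1)
= -10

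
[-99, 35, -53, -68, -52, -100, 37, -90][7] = -90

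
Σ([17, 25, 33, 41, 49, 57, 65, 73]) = 17 + 25 + 33 + 41 + 49 + 57 + 65 + 73
= 360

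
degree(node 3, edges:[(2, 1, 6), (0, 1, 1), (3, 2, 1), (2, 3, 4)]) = 2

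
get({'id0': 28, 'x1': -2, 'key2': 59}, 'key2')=59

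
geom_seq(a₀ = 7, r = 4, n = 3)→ a_0 = 7*4^0 = 7
a_1 = 7*4^1 = 28
a_2 = 7*4^2 = 112
= [7, 28, 112]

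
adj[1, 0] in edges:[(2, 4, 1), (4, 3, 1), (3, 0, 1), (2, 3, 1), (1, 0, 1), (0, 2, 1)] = 1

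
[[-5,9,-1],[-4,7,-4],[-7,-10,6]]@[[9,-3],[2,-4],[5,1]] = C[0][0] = (-5)*(9) + (9)*(2) + (-1)*(5) = -32
C[0][1] = (-5)*(-3) + (9)*(-4) + (-1)*(1) = -22
C[1][0] = (-4)*(9) + (7)*(2) + (-4)*(5) = -42
C[1][1] = (-4)*(-3) + (7)*(-4) + (-4)*(1) = -20
C[2][0] = (-7)*(9) + (-10)*(2) + (6)*(5) = -53
C[2][1] = (-7)*(-3) + (-10)*(-4) + (6)*(1) = 67
= [[-32, -22], [-42, -20], [-53, 67]]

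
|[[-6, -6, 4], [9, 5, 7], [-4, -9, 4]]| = -358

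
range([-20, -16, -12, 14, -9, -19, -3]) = 34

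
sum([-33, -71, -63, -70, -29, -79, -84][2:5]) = -162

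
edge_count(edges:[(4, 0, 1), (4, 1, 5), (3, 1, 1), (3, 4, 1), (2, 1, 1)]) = 5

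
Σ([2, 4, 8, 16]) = 30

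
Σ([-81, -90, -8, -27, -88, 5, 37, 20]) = (-81) + (-90) + (-8) + (-27) + (-88) + 5 + 37 + 20
= -232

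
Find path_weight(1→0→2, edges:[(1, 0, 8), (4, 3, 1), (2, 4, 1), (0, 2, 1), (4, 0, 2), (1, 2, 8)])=w(1→0)=8 + w(0→2)=1
= 9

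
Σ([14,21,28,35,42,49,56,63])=308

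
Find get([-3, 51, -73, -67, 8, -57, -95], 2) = -73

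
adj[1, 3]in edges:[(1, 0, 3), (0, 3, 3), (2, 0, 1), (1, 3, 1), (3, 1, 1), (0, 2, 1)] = 1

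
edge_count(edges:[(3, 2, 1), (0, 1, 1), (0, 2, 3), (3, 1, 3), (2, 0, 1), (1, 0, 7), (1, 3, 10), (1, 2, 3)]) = 8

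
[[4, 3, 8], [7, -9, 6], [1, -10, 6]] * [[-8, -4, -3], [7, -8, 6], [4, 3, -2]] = [[21, -16, -10], [-95, 62, -87], [-54, 94, -75]]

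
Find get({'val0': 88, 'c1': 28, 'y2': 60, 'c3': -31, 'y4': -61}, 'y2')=60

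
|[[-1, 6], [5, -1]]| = -29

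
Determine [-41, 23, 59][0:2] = [-41, 23]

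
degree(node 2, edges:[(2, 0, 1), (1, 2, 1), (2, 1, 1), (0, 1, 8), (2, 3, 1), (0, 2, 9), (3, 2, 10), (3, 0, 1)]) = incident: (2,0), (1,2), (2,1), (2,3), (0,2), (3,2)
= 6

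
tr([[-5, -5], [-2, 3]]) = -2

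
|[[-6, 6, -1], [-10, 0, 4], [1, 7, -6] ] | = -98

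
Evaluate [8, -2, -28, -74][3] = -74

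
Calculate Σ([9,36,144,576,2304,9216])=9 + 36 + 144 + 576 + 2304 + 9216
= 12285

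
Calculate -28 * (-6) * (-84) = -14112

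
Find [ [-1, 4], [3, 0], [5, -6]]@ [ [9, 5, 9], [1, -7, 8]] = C[0][0] = (-1)*(9) + (4)*(1) = -5
C[0][1] = (-1)*(5) + (4)*(-7) = -33
C[0][2] = (-1)*(9) + (4)*(8) = 23
C[1][0] = (3)*(9) + (0)*(1) = 27
C[1][1] = (3)*(5) + (0)*(-7) = 15
C[1][2] = (3)*(9) + (0)*(8) = 27
... (3 more cells)
= [[-5, -33, 23], [27, 15, 27], [39, 67, -3]]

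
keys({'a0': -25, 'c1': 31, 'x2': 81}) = ['a0', 'c1', 'x2']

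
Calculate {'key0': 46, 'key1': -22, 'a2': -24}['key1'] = -22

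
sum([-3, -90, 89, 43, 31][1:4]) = slice → [-90, 89, 43]
(-90) + 89 + 43
= 42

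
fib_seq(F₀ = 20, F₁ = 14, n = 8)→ [20, 14, 34, 48, 82, 130, 212, 342]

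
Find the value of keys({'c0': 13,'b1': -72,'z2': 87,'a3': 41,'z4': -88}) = ['c0', 'b1', 'z2', 'a3', 'z4']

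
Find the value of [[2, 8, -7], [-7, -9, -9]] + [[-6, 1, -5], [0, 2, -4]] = [[-4, 9, -12], [-7, -7, -13]]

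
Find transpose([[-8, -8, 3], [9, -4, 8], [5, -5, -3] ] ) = [[-8, 9, 5], [-8, -4, -5], [3, 8, -3]]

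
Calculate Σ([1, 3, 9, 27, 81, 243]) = 364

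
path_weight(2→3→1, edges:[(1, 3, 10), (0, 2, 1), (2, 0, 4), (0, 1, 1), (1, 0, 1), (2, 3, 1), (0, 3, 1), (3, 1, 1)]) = w(2→3)=1 + w(3→1)=1
= 2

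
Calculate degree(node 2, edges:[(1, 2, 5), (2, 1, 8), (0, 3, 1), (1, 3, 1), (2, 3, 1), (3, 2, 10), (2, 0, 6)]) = 5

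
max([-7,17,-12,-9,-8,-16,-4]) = 17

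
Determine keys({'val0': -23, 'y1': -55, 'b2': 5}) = ['val0', 'y1', 'b2']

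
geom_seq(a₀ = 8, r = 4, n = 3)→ [8, 32, 128]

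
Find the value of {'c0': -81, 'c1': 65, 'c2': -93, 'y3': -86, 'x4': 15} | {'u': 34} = {'c0': -81, 'c1': 65, 'c2': -93, 'y3': -86, 'x4': 15, 'u': 34}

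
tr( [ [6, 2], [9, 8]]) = 14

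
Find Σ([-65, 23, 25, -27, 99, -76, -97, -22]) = -140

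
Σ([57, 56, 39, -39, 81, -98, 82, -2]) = 176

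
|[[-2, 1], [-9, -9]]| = (-2)*(-9) - (1)*(-9)
= 27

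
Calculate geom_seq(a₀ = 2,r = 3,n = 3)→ a_0 = 2*3^0 = 2
a_1 = 2*3^1 = 6
a_2 = 2*3^2 = 18
= [2, 6, 18]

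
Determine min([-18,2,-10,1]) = -18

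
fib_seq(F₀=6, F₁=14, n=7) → F_2 = F_1 + F_0 = 20
F_3 = F_2 + F_1 = 34
F_4 = F_3 + F_2 = 54
...
= [6, 14, 20, 34, 54, 88, 142]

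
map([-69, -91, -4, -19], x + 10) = [-59, -81, 6, -9]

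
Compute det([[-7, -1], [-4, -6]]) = 38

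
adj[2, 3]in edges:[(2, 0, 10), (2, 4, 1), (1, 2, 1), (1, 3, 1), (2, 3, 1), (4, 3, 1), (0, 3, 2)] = 1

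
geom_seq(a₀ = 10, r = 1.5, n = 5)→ [10.0, 15.0, 22.5, 33.75, 50.625]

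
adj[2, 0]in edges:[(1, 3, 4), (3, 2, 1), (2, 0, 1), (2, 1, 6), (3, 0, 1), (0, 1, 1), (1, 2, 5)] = 1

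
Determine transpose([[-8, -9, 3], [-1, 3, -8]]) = [[-8, -1], [-9, 3], [3, -8]]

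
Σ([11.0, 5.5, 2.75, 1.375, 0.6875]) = 21.3125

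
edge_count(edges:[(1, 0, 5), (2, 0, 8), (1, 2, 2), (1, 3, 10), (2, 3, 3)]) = 5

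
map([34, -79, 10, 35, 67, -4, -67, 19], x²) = (34)²=1156, (-79)²=6241, (10)²=100, (35)²=1225, (67)²=4489, (-4)²=16, (-67)²=4489, (19)²=361
= [1156, 6241, 100, 1225, 4489, 16, 4489, 361]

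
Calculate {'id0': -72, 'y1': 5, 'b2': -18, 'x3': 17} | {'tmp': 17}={'id0': -72, 'y1': 5, 'b2': -18, 'x3': 17, 'tmp': 17}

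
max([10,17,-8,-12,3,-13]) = 17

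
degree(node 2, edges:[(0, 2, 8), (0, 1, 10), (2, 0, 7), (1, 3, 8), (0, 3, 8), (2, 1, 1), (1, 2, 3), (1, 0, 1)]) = 4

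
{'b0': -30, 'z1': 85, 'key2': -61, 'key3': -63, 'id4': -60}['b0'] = -30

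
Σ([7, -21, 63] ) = 7 + -21 + 63
= 49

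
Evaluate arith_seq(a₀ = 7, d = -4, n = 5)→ a_0 = 7 + 0*-4 = 7
a_1 = 7 + 1*-4 = 3
a_2 = 7 + 2*-4 = -1
...
= [7, 3, -1, -5, -9]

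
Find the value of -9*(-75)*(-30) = -20250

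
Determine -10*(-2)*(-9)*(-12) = 2160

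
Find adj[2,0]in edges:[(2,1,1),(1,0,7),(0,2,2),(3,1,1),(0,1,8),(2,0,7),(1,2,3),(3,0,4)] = 7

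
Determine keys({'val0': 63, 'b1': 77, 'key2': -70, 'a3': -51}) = ['val0', 'b1', 'key2', 'a3']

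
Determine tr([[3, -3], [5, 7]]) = diagonal: 3 + 7
= 10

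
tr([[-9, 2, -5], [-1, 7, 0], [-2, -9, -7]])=diagonal: (-9) + 7 + (-7)
= -9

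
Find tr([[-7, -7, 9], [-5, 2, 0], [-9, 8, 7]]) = diagonal: (-7) + 2 + 7
= 2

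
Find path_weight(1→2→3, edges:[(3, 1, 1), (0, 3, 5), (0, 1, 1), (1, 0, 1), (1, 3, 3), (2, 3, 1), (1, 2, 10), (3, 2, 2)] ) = w(1→2)=10 + w(2→3)=1
= 11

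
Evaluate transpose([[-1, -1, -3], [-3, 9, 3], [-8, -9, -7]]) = [[-1, -3, -8], [-1, 9, -9], [-3, 3, -7]]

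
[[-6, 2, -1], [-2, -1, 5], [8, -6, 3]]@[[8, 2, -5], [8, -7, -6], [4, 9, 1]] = C[0][0] = (-6)*(8) + (2)*(8) + (-1)*(4) = -36
C[0][1] = (-6)*(2) + (2)*(-7) + (-1)*(9) = -35
C[0][2] = (-6)*(-5) + (2)*(-6) + (-1)*(1) = 17
C[1][0] = (-2)*(8) + (-1)*(8) + (5)*(4) = -4
C[1][1] = (-2)*(2) + (-1)*(-7) + (5)*(9) = 48
C[1][2] = (-2)*(-5) + (-1)*(-6) + (5)*(1) = 21
... (3 more cells)
= [[-36, -35, 17], [-4, 48, 21], [28, 85, -1]]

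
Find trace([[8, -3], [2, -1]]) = 7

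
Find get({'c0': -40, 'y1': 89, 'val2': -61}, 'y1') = 89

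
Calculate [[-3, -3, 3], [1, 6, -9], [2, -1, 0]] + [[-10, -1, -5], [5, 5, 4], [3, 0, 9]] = [[-13, -4, -2], [6, 11, -5], [5, -1, 9]]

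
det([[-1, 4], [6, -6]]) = (-1)*(-6) - (4)*(6)
= -18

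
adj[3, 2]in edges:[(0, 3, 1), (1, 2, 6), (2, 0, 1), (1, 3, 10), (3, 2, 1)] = 1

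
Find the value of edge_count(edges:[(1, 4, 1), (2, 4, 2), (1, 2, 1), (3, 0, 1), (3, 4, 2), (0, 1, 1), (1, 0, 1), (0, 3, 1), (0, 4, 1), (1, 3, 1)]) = 10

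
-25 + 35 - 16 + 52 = 46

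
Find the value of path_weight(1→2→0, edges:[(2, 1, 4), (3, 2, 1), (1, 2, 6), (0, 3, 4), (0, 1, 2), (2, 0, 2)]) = 8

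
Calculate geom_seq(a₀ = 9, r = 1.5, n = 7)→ [9.0, 13.5, 20.25, 30.375, 45.5625, 68.34375, 102.515625]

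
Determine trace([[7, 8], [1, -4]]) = diagonal: 7 + (-4)
= 3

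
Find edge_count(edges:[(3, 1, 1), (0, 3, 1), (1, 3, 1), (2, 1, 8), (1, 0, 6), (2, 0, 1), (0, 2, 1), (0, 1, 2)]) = 8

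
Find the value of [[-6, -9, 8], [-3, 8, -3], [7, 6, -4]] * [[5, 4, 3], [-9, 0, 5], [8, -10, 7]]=C[0][0] = (-6)*(5) + (-9)*(-9) + (8)*(8) = 115
C[0][1] = (-6)*(4) + (-9)*(0) + (8)*(-10) = -104
C[0][2] = (-6)*(3) + (-9)*(5) + (8)*(7) = -7
C[1][0] = (-3)*(5) + (8)*(-9) + (-3)*(8) = -111
C[1][1] = (-3)*(4) + (8)*(0) + (-3)*(-10) = 18
C[1][2] = (-3)*(3) + (8)*(5) + (-3)*(7) = 10
... (3 more cells)
= [[115, -104, -7], [-111, 18, 10], [-51, 68, 23]]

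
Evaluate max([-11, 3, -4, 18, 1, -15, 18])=18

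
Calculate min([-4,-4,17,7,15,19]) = -4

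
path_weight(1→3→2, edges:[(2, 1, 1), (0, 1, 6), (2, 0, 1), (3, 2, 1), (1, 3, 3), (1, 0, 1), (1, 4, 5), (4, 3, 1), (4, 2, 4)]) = w(1→3)=3 + w(3→2)=1
= 4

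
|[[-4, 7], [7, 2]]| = -57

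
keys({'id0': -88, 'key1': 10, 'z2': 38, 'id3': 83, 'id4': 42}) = ['id0', 'key1', 'z2', 'id3', 'id4']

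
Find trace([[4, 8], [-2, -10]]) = -6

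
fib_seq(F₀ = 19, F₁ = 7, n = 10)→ F_2 = F_1 + F_0 = 26
F_3 = F_2 + F_1 = 33
F_4 = F_3 + F_2 = 59
...
= [19, 7, 26, 33, 59, 92, 151, 243, 394, 637]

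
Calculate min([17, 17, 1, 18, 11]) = 1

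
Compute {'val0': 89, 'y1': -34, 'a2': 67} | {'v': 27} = {'val0': 89, 'y1': -34, 'a2': 67, 'v': 27}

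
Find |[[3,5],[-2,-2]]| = 4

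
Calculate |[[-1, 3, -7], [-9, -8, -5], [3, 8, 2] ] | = 321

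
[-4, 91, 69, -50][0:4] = [-4, 91, 69, -50]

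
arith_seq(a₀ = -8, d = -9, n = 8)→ a_0 = -8 + 0*-9 = -8
a_1 = -8 + 1*-9 = -17
a_2 = -8 + 2*-9 = -26
...
= [-8, -17, -26, -35, -44, -53, -62, -71]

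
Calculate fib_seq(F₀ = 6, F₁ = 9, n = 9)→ [6, 9, 15, 24, 39, 63, 102, 165, 267]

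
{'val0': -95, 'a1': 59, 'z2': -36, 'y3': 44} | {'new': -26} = {'val0': -95, 'a1': 59, 'z2': -36, 'y3': 44, 'new': -26}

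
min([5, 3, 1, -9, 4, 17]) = -9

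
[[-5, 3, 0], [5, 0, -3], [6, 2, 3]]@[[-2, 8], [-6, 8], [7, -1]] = C[0][0] = (-5)*(-2) + (3)*(-6) + (0)*(7) = -8
C[0][1] = (-5)*(8) + (3)*(8) + (0)*(-1) = -16
C[1][0] = (5)*(-2) + (0)*(-6) + (-3)*(7) = -31
C[1][1] = (5)*(8) + (0)*(8) + (-3)*(-1) = 43
C[2][0] = (6)*(-2) + (2)*(-6) + (3)*(7) = -3
C[2][1] = (6)*(8) + (2)*(8) + (3)*(-1) = 61
= [[-8, -16], [-31, 43], [-3, 61]]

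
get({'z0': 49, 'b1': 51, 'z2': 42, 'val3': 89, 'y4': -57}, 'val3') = 89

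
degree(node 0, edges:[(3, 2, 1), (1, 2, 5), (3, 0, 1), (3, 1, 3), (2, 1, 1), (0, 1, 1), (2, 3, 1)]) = 2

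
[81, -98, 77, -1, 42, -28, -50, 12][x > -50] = [81, 77, -1, 42, -28, 12]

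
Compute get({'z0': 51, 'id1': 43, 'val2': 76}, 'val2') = 76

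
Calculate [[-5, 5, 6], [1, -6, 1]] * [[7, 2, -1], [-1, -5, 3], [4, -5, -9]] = [[-16, -65, -34], [17, 27, -28]]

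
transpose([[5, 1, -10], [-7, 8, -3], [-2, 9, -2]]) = [[5, -7, -2], [1, 8, 9], [-10, -3, -2]]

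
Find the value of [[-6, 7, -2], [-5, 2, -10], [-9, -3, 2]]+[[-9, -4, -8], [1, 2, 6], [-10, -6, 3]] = [[-15, 3, -10], [-4, 4, -4], [-19, -9, 5]]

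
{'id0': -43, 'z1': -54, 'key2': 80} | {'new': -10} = {'id0': -43, 'z1': -54, 'key2': 80, 'new': -10}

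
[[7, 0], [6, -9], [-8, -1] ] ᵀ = [[7, 6, -8], [0, -9, -1]]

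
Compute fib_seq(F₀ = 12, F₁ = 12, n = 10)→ F_2 = F_1 + F_0 = 24
F_3 = F_2 + F_1 = 36
F_4 = F_3 + F_2 = 60
...
= [12, 12, 24, 36, 60, 96, 156, 252, 408, 660]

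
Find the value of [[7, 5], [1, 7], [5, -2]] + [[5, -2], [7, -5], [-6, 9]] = [[12, 3], [8, 2], [-1, 7]]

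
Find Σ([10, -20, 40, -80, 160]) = 10 + -20 + 40 + -80 + 160
= 110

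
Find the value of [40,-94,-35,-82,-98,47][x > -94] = keep x where x > -94: 40✓, -94✗, -35✓, -82✓, -98✗, 47✓
= [40, -35, -82, 47]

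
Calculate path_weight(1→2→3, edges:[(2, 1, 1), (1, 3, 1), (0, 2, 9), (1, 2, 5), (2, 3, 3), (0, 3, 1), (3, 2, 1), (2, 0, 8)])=8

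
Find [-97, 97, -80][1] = 97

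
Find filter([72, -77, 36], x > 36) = keep x where x > 36: 72✓, -77✗, 36✗
= [72]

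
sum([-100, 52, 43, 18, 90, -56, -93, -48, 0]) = -94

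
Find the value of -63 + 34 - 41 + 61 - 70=-79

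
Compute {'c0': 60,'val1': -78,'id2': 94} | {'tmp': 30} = {'c0': 60, 'val1': -78, 'id2': 94, 'tmp': 30}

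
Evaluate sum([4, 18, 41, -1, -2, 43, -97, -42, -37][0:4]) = 62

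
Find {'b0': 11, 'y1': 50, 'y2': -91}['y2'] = -91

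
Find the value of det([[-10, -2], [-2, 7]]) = -74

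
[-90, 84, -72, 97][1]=84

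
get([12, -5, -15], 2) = -15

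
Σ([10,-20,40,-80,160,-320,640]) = 430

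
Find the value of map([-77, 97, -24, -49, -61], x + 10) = [-67, 107, -14, -39, -51]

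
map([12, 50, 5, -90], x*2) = 12*2=24, 50*2=100, 5*2=10, -90*2=-180
= [24, 100, 10, -180]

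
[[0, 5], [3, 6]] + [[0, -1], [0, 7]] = [[0, 4], [3, 13]]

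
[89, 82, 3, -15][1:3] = [82, 3]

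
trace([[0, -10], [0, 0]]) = 0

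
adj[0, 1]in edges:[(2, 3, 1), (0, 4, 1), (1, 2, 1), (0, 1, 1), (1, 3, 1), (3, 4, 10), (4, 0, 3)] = 1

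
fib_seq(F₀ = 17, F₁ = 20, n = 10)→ [17, 20, 37, 57, 94, 151, 245, 396, 641, 1037]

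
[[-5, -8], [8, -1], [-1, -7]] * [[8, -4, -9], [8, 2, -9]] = [[-104, 4, 117], [56, -34, -63], [-64, -10, 72]]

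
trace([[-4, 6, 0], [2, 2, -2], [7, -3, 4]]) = 2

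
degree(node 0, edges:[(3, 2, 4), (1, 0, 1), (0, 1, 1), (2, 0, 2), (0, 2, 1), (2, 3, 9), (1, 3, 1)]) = 4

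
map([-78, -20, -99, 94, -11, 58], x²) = (-78)²=6084, (-20)²=400, (-99)²=9801, (94)²=8836, (-11)²=121, (58)²=3364
= [6084, 400, 9801, 8836, 121, 3364]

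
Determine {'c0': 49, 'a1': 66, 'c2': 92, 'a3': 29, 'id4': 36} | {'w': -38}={'c0': 49, 'a1': 66, 'c2': 92, 'a3': 29, 'id4': 36, 'w': -38}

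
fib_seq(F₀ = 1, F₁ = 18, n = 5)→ F_2 = F_1 + F_0 = 19
F_3 = F_2 + F_1 = 37
F_4 = F_3 + F_2 = 56
= [1, 18, 19, 37, 56]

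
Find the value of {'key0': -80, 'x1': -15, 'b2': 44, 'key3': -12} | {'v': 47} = {'key0': -80, 'x1': -15, 'b2': 44, 'key3': -12, 'v': 47}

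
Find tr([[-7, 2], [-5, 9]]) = diagonal: (-7) + 9
= 2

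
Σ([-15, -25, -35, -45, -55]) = -175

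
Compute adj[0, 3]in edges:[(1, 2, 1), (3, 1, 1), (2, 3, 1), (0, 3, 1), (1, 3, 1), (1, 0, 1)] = 1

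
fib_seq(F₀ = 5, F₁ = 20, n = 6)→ [5, 20, 25, 45, 70, 115]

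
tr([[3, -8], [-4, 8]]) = diagonal: 3 + 8
= 11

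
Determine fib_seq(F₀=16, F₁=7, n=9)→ [16, 7, 23, 30, 53, 83, 136, 219, 355]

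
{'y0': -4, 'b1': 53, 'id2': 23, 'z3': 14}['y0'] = -4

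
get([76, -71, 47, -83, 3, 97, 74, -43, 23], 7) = -43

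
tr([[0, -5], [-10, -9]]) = -9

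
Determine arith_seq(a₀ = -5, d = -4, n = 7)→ [-5, -9, -13, -17, -21, -25, -29]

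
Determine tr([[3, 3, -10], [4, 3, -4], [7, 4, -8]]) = diagonal: 3 + 3 + (-8)
= -2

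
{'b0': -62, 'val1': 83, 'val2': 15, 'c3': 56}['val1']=83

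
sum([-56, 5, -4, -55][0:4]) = -110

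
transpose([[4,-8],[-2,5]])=[[4, -2], [-8, 5]]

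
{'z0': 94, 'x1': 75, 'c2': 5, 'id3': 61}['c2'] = 5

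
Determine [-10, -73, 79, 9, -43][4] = -43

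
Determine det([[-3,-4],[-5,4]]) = -32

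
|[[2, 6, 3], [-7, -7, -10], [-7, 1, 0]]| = 272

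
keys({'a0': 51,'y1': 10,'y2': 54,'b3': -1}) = ['a0', 'y1', 'y2', 'b3']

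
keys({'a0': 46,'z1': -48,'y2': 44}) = ['a0', 'z1', 'y2']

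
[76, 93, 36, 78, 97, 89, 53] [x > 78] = [93, 97, 89]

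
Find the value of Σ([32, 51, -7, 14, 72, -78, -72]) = 12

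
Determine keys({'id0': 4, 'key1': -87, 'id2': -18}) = ['id0', 'key1', 'id2']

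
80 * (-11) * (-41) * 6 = 216480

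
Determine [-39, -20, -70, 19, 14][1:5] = [-20, -70, 19, 14]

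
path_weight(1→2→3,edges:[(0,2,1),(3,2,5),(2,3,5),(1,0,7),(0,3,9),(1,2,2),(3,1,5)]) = w(1→2)=2 + w(2→3)=5
= 7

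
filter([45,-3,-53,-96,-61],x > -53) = keep x where x > -53: 45✓, -3✓, -53✗, -96✗, -61✗
= [45, -3]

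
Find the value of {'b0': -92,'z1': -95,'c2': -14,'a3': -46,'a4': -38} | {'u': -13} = {'b0': -92, 'z1': -95, 'c2': -14, 'a3': -46, 'a4': -38, 'u': -13}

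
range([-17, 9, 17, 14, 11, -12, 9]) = 34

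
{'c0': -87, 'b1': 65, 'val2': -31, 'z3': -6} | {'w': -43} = {'c0': -87, 'b1': 65, 'val2': -31, 'z3': -6, 'w': -43}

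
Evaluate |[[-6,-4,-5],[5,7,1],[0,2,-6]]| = 94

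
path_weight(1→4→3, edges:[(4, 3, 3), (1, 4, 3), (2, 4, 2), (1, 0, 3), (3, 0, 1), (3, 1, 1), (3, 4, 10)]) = w(1→4)=3 + w(4→3)=3
= 6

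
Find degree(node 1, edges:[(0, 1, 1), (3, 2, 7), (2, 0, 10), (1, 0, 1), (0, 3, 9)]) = 2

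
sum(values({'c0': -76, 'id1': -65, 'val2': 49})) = (-76) + (-65) + 49
= -92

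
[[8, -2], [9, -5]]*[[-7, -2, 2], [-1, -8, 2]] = C[0][0] = (8)*(-7) + (-2)*(-1) = -54
C[0][1] = (8)*(-2) + (-2)*(-8) = 0
C[0][2] = (8)*(2) + (-2)*(2) = 12
C[1][0] = (9)*(-7) + (-5)*(-1) = -58
C[1][1] = (9)*(-2) + (-5)*(-8) = 22
C[1][2] = (9)*(2) + (-5)*(2) = 8
= [[-54, 0, 12], [-58, 22, 8]]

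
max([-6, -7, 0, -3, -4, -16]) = 0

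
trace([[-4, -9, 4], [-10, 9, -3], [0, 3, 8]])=diagonal: (-4) + 9 + 8
= 13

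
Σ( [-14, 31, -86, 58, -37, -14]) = (-14) + 31 + (-86) + 58 + (-37) + (-14)
= -62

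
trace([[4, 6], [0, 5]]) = 9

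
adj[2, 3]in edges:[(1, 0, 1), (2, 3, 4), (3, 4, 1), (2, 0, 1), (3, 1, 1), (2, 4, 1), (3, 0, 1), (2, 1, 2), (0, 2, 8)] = 4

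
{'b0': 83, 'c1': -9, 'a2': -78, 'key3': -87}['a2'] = -78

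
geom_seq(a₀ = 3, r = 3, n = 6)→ a_0 = 3*3^0 = 3
a_1 = 3*3^1 = 9
a_2 = 3*3^2 = 27
...
= [3, 9, 27, 81, 243, 729]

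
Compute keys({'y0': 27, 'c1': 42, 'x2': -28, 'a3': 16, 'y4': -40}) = ['y0', 'c1', 'x2', 'a3', 'y4']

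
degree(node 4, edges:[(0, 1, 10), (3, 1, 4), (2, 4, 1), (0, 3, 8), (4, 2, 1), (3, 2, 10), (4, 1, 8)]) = 3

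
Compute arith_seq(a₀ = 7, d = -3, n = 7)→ [7, 4, 1, -2, -5, -8, -11]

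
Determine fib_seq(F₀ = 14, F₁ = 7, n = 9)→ [14, 7, 21, 28, 49, 77, 126, 203, 329]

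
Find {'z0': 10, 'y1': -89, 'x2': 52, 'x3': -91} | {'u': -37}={'z0': 10, 'y1': -89, 'x2': 52, 'x3': -91, 'u': -37}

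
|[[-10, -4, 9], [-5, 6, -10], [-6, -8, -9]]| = (1)*(-10)*det([[6, -10], [-8, -9]]) + (-1)*(-4)*det([[-5, -10], [-6, -9]]) + (1)*(9)*det([[-5, 6], [-6, -8]])
= 1340 + -60 + 684
= 1964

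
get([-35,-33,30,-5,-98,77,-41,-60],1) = -33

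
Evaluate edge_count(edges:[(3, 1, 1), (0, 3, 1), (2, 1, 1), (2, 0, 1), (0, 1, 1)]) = 5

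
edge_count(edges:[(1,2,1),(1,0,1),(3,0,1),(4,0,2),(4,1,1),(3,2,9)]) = 6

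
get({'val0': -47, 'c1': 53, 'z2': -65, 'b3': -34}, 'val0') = -47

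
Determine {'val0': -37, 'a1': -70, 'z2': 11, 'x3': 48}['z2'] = 11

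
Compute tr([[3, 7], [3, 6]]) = 9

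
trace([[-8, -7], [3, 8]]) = 0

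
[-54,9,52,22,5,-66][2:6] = [52, 22, 5, -66]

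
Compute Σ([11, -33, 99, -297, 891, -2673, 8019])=6017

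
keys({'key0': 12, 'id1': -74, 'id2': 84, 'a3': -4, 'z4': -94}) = ['key0', 'id1', 'id2', 'a3', 'z4']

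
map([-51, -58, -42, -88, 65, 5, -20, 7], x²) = (-51)²=2601, (-58)²=3364, (-42)²=1764, (-88)²=7744, (65)²=4225, (5)²=25, (-20)²=400, (7)²=49
= [2601, 3364, 1764, 7744, 4225, 25, 400, 49]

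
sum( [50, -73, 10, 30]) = 50 + (-73) + 10 + 30
= 17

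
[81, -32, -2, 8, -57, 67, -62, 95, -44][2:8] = [-2, 8, -57, 67, -62, 95]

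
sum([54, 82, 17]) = 54 + 82 + 17
= 153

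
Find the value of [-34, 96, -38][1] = 96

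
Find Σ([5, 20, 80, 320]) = 425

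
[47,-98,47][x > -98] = [47, 47]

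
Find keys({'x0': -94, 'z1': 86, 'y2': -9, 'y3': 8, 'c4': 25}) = ['x0', 'z1', 'y2', 'y3', 'c4']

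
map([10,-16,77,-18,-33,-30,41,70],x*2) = 10*2=20, -16*2=-32, 77*2=154, -18*2=-36, -33*2=-66, -30*2=-60, 41*2=82, 70*2=140
= [20, -32, 154, -36, -66, -60, 82, 140]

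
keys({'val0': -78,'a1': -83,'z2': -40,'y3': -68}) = ['val0', 'a1', 'z2', 'y3']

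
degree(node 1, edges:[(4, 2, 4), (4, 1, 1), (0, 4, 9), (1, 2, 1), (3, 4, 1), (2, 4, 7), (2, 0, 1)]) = 2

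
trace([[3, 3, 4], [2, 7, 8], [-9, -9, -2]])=diagonal: 3 + 7 + (-2)
= 8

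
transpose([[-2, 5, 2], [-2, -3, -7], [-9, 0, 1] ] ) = [[-2, -2, -9], [5, -3, 0], [2, -7, 1]]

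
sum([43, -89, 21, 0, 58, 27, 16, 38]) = 114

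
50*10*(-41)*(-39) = 799500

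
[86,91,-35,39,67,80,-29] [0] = 86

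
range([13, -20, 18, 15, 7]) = 38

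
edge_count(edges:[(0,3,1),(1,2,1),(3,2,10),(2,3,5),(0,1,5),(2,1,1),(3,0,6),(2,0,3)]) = 8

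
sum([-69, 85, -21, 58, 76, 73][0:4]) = slice → [-69, 85, -21, 58]
(-69) + 85 + (-21) + 58
= 53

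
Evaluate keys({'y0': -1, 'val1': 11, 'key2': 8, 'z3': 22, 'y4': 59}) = ['y0', 'val1', 'key2', 'z3', 'y4']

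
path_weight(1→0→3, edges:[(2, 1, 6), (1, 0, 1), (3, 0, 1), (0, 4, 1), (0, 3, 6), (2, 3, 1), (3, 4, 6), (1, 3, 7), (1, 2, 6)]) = w(1→0)=1 + w(0→3)=6
= 7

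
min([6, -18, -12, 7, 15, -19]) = -19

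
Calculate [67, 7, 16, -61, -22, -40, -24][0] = 67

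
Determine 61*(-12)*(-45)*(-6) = -197640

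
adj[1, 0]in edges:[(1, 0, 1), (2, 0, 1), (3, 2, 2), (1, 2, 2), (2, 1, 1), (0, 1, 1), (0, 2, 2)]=1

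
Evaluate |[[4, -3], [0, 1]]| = 4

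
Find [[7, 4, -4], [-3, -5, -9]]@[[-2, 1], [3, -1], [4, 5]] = C[0][0] = (7)*(-2) + (4)*(3) + (-4)*(4) = -18
C[0][1] = (7)*(1) + (4)*(-1) + (-4)*(5) = -17
C[1][0] = (-3)*(-2) + (-5)*(3) + (-9)*(4) = -45
C[1][1] = (-3)*(1) + (-5)*(-1) + (-9)*(5) = -43
= [[-18, -17], [-45, -43]]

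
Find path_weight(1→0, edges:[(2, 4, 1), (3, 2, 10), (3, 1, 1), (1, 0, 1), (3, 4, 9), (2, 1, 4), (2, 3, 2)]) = 1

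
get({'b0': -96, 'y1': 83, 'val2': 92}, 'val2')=92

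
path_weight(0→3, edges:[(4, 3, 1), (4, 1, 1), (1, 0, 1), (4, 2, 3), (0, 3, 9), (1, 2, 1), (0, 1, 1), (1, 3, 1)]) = 9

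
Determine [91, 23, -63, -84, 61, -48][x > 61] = keep x where x > 61: 91✓, 23✗, -63✗, -84✗, 61✗, -48✗
= [91]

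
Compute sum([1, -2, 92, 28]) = 119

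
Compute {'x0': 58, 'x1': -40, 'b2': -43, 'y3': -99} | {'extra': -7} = {'x0': 58, 'x1': -40, 'b2': -43, 'y3': -99, 'extra': -7}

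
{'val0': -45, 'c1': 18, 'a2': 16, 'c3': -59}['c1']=18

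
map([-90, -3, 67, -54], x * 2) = -90*2=-180, -3*2=-6, 67*2=134, -54*2=-108
= [-180, -6, 134, -108]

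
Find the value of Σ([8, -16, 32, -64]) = 8 + -16 + 32 + -64
= -40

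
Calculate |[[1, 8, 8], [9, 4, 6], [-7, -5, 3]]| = (1)*(1)*det([[4, 6], [-5, 3]]) + (-1)*(8)*det([[9, 6], [-7, 3]]) + (1)*(8)*det([[9, 4], [-7, -5]])
= 42 + -552 + -136
= -646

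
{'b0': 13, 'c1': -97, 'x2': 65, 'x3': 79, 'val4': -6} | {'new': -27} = {'b0': 13, 'c1': -97, 'x2': 65, 'x3': 79, 'val4': -6, 'new': -27}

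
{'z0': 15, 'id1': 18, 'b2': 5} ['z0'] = 15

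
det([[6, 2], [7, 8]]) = 34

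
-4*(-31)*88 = 10912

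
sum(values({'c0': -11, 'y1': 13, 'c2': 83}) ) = (-11) + 13 + 83
= 85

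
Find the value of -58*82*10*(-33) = 1569480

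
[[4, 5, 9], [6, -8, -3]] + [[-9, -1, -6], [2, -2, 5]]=[[-5, 4, 3], [8, -10, 2]]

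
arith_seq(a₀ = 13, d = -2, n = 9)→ [13, 11, 9, 7, 5, 3, 1, -1, -3]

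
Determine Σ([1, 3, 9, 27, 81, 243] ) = 364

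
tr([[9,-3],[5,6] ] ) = 15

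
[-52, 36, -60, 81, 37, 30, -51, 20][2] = -60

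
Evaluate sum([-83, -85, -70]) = (-83) + (-85) + (-70)
= -238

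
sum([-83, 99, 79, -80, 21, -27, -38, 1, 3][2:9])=slice → [79, -80, 21, -27, -38, 1, 3]
79 + (-80) + 21 + (-27) + (-38) + 1 + 3
= -41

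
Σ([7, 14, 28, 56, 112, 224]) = 441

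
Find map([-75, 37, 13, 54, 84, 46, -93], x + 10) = [-65, 47, 23, 64, 94, 56, -83]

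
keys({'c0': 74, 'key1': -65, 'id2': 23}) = ['c0', 'key1', 'id2']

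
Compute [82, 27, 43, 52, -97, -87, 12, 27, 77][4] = -97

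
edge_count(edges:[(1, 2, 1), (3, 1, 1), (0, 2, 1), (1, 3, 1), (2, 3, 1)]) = 5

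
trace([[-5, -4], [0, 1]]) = -4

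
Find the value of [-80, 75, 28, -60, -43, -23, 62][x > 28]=keep x where x > 28: -80✗, 75✓, 28✗, -60✗, -43✗, -23✗, 62✓
= [75, 62]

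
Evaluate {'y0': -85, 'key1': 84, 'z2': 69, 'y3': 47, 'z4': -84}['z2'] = 69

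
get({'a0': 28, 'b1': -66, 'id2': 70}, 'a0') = 28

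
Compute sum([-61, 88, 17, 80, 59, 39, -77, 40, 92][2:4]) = slice → [17, 80]
17 + 80
= 97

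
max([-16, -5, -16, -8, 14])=14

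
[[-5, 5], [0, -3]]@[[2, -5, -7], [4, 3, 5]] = C[0][0] = (-5)*(2) + (5)*(4) = 10
C[0][1] = (-5)*(-5) + (5)*(3) = 40
C[0][2] = (-5)*(-7) + (5)*(5) = 60
C[1][0] = (0)*(2) + (-3)*(4) = -12
C[1][1] = (0)*(-5) + (-3)*(3) = -9
C[1][2] = (0)*(-7) + (-3)*(5) = -15
= [[10, 40, 60], [-12, -9, -15]]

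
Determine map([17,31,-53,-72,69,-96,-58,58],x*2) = [34, 62, -106, -144, 138, -192, -116, 116]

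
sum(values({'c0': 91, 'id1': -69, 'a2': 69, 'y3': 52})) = 91 + (-69) + 69 + 52
= 143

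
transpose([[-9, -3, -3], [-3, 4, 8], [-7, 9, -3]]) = [[-9, -3, -7], [-3, 4, 9], [-3, 8, -3]]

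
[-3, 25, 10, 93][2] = 10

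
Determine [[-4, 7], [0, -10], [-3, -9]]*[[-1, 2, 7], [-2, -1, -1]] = C[0][0] = (-4)*(-1) + (7)*(-2) = -10
C[0][1] = (-4)*(2) + (7)*(-1) = -15
C[0][2] = (-4)*(7) + (7)*(-1) = -35
C[1][0] = (0)*(-1) + (-10)*(-2) = 20
C[1][1] = (0)*(2) + (-10)*(-1) = 10
C[1][2] = (0)*(7) + (-10)*(-1) = 10
... (3 more cells)
= [[-10, -15, -35], [20, 10, 10], [21, 3, -12]]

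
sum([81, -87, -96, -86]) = -188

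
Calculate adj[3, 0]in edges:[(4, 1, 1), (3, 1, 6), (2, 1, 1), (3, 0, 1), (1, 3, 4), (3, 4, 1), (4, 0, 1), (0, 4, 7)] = 1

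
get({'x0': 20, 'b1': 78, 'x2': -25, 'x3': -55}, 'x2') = -25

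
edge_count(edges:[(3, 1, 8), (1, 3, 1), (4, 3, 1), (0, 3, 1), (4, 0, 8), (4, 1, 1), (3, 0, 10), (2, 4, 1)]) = 8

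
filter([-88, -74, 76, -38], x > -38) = [76]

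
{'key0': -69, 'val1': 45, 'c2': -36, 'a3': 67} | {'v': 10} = {'key0': -69, 'val1': 45, 'c2': -36, 'a3': 67, 'v': 10}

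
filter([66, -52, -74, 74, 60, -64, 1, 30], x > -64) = [66, -52, 74, 60, 1, 30]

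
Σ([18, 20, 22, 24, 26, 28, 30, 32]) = 18 + 20 + 22 + 24 + 26 + 28 + 30 + 32
= 200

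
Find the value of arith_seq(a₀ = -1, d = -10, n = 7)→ [-1, -11, -21, -31, -41, -51, -61]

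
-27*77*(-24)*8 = 399168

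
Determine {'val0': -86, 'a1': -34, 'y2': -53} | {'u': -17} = {'val0': -86, 'a1': -34, 'y2': -53, 'u': -17}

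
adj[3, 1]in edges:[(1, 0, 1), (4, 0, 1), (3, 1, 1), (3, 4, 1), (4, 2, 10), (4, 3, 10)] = 1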